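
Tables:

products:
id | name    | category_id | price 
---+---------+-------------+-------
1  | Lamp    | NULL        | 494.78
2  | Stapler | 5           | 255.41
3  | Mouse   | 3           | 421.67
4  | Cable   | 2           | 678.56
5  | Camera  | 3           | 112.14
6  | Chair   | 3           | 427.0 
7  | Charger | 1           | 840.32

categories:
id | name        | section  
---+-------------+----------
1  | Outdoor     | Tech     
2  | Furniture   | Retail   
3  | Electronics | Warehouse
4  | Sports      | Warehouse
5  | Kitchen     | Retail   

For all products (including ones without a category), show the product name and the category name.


LEFT JOIN keeps every row from products (the left table); where category_id has no match in categories, the category columns become NULL. Walk through each product:
  - product 1 (Lamp): category_id=NULL, no match -> kept with NULL
  - product 2 (Stapler): category_id=5 -> matches Kitchen
  - product 3 (Mouse): category_id=3 -> matches Electronics
  - product 4 (Cable): category_id=2 -> matches Furniture
  - product 5 (Camera): category_id=3 -> matches Electronics
  - product 6 (Chair): category_id=3 -> matches Electronics
  - product 7 (Charger): category_id=1 -> matches Outdoor
All 7 rows appear; 1 has NULL category.

SQL:
SELECT a.name, b.name AS category
FROM products a
LEFT JOIN categories b ON a.category_id = b.id

Result:
name    | category   
--------+------------
Lamp    | NULL       
Stapler | Kitchen    
Mouse   | Electronics
Cable   | Furniture  
Camera  | Electronics
Chair   | Electronics
Charger | Outdoor    


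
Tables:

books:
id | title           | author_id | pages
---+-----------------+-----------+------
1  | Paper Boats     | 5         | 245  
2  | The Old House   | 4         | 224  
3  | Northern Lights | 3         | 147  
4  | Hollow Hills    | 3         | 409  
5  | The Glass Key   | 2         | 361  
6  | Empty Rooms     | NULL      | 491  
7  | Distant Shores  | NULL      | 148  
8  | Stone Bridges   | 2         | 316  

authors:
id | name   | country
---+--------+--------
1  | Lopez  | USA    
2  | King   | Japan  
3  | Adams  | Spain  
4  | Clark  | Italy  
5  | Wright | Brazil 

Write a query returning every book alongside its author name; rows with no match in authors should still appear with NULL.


LEFT JOIN keeps every row from books (the left table); where author_id has no match in authors, the author columns become NULL. Walk through each book:
  - book 1 (Paper Boats): author_id=5 -> matches Wright
  - book 2 (The Old House): author_id=4 -> matches Clark
  - book 3 (Northern Lights): author_id=3 -> matches Adams
  - book 4 (Hollow Hills): author_id=3 -> matches Adams
  - book 5 (The Glass Key): author_id=2 -> matches King
  - book 6 (Empty Rooms): author_id=NULL, no match -> kept with NULL
  - book 7 (Distant Shores): author_id=NULL, no match -> kept with NULL
  - book 8 (Stone Bridges): author_id=2 -> matches King
All 8 rows appear; 2 have NULL author.

SQL:
SELECT a.title, b.name AS author
FROM books a
LEFT JOIN authors b ON a.author_id = b.id

Result:
title           | author
----------------+-------
Paper Boats     | Wright
The Old House   | Clark 
Northern Lights | Adams 
Hollow Hills    | Adams 
The Glass Key   | King  
Empty Rooms     | NULL  
Distant Shores  | NULL  
Stone Bridges   | King  


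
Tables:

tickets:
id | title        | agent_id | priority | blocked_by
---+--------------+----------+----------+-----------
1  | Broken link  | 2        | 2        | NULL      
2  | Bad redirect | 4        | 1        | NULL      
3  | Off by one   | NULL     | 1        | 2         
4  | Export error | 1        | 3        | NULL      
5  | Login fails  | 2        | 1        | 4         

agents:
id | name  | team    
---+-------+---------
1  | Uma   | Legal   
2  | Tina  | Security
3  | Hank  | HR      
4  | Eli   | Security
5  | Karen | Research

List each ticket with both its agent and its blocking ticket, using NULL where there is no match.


Two LEFT JOINs from the same base table tickets: one to agents via agent_id, one to tickets itself via blocked_by. Both are LEFT so every ticket is preserved.
Match against agents:
  - ticket 1 (Broken link): agent_id=2 -> matches Tina
  - ticket 2 (Bad redirect): agent_id=4 -> matches Eli
  - ticket 3 (Off by one): agent_id=NULL, no match -> kept with NULL
  - ticket 4 (Export error): agent_id=1 -> matches Uma
  - ticket 5 (Login fails): agent_id=2 -> matches Tina
Match against tickets (self):
  - ticket 1 (Broken link): blocked_by=NULL -> NULL
  - ticket 2 (Bad redirect): blocked_by=NULL -> NULL
  - ticket 3 (Off by one): blocked_by=2 -> Bad redirect
  - ticket 4 (Export error): blocked_by=NULL -> NULL
  - ticket 5 (Login fails): blocked_by=4 -> Export error

SQL:
SELECT a.title, b.name AS agent, c.title AS blocked_by
FROM tickets a
LEFT JOIN agents b ON a.agent_id = b.id
LEFT JOIN tickets c ON a.blocked_by = c.id

Result:
title        | agent | blocked_by  
-------------+-------+-------------
Broken link  | Tina  | NULL        
Bad redirect | Eli   | NULL        
Off by one   | NULL  | Bad redirect
Export error | Uma   | NULL        
Login fails  | Tina  | Export error


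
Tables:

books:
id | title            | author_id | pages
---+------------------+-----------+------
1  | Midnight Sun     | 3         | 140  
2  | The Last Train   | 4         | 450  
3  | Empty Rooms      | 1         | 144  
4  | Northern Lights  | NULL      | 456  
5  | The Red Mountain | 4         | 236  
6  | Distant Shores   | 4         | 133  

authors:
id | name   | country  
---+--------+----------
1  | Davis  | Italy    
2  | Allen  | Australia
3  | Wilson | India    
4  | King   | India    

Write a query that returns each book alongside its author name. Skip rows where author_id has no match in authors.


INNER JOIN keeps only books rows whose author_id matches an id in authors. Walk through each book:
  - book 1 (Midnight Sun): author_id=3 -> matches Wilson
  - book 2 (The Last Train): author_id=4 -> matches King
  - book 3 (Empty Rooms): author_id=1 -> matches Davis
  - book 4 (Northern Lights): author_id=NULL, no match -> dropped
  - book 5 (The Red Mountain): author_id=4 -> matches King
  - book 6 (Distant Shores): author_id=4 -> matches King
So 1 of 6 rows is dropped.

SQL:
SELECT a.title, b.name AS author
FROM books a
INNER JOIN authors b ON a.author_id = b.id

Result:
title            | author
-----------------+-------
Midnight Sun     | Wilson
The Last Train   | King  
Empty Rooms      | Davis 
The Red Mountain | King  
Distant Shores   | King  


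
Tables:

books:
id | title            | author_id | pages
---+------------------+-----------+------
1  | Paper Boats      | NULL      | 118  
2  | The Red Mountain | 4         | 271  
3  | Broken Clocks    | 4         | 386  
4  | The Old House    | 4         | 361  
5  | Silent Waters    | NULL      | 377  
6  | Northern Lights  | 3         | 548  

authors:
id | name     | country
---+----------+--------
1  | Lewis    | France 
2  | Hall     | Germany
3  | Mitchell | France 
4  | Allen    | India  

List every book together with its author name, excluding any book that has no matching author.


INNER JOIN keeps only books rows whose author_id matches an id in authors. Walk through each book:
  - book 1 (Paper Boats): author_id=NULL, no match -> dropped
  - book 2 (The Red Mountain): author_id=4 -> matches Allen
  - book 3 (Broken Clocks): author_id=4 -> matches Allen
  - book 4 (The Old House): author_id=4 -> matches Allen
  - book 5 (Silent Waters): author_id=NULL, no match -> dropped
  - book 6 (Northern Lights): author_id=3 -> matches Mitchell
So 2 of 6 rows are dropped.

SQL:
SELECT a.title, b.name AS author
FROM books a
INNER JOIN authors b ON a.author_id = b.id

Result:
title            | author  
-----------------+---------
The Red Mountain | Allen   
Broken Clocks    | Allen   
The Old House    | Allen   
Northern Lights  | Mitchell


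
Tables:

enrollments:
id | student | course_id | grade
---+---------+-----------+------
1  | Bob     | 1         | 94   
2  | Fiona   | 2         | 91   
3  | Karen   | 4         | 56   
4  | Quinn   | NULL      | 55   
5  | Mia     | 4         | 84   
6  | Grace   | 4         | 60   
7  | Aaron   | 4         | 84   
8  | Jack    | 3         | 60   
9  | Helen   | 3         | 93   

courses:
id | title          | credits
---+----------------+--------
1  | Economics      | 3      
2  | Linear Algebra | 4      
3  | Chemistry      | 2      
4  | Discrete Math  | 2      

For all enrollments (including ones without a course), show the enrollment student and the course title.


LEFT JOIN keeps every row from enrollments (the left table); where course_id has no match in courses, the course columns become NULL. Walk through each enrollment:
  - enrollment 1 (Bob): course_id=1 -> matches Economics
  - enrollment 2 (Fiona): course_id=2 -> matches Linear Algebra
  - enrollment 3 (Karen): course_id=4 -> matches Discrete Math
  - enrollment 4 (Quinn): course_id=NULL, no match -> kept with NULL
  - enrollment 5 (Mia): course_id=4 -> matches Discrete Math
  - enrollment 6 (Grace): course_id=4 -> matches Discrete Math
  - enrollment 7 (Aaron): course_id=4 -> matches Discrete Math
  - enrollment 8 (Jack): course_id=3 -> matches Chemistry
  - enrollment 9 (Helen): course_id=3 -> matches Chemistry
All 9 rows appear; 1 has NULL course.

SQL:
SELECT a.student, b.title AS course
FROM enrollments a
LEFT JOIN courses b ON a.course_id = b.id

Result:
student | course        
--------+---------------
Bob     | Economics     
Fiona   | Linear Algebra
Karen   | Discrete Math 
Quinn   | NULL          
Mia     | Discrete Math 
Grace   | Discrete Math 
Aaron   | Discrete Math 
Jack    | Chemistry     
Helen   | Chemistry     


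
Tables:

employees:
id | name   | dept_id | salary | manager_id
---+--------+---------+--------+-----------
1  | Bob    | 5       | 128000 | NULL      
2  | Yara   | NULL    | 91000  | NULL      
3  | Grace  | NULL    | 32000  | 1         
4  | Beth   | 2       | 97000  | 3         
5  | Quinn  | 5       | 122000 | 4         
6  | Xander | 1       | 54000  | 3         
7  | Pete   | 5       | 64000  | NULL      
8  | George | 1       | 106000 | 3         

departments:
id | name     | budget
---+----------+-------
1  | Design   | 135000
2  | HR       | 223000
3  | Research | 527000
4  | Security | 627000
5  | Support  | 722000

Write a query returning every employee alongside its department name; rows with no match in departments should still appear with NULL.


LEFT JOIN keeps every row from employees (the left table); where dept_id has no match in departments, the department columns become NULL. Walk through each employee:
  - employee 1 (Bob): dept_id=5 -> matches Support
  - employee 2 (Yara): dept_id=NULL, no match -> kept with NULL
  - employee 3 (Grace): dept_id=NULL, no match -> kept with NULL
  - employee 4 (Beth): dept_id=2 -> matches HR
  - employee 5 (Quinn): dept_id=5 -> matches Support
  - employee 6 (Xander): dept_id=1 -> matches Design
  - employee 7 (Pete): dept_id=5 -> matches Support
  - employee 8 (George): dept_id=1 -> matches Design
All 8 rows appear; 2 have NULL department.

SQL:
SELECT a.name, b.name AS department
FROM employees a
LEFT JOIN departments b ON a.dept_id = b.id

Result:
name   | department
-------+-----------
Bob    | Support   
Yara   | NULL      
Grace  | NULL      
Beth   | HR        
Quinn  | Support   
Xander | Design    
Pete   | Support   
George | Design    


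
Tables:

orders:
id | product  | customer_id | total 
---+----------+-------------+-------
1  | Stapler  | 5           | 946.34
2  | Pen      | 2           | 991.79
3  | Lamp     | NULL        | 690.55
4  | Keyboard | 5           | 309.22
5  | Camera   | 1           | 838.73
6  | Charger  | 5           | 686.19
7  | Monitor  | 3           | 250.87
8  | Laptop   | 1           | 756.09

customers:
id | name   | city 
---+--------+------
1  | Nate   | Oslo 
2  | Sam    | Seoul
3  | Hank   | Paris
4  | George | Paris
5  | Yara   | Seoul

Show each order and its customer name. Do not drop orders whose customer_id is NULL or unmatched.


LEFT JOIN keeps every row from orders (the left table); where customer_id has no match in customers, the customer columns become NULL. Walk through each order:
  - order 1 (Stapler): customer_id=5 -> matches Yara
  - order 2 (Pen): customer_id=2 -> matches Sam
  - order 3 (Lamp): customer_id=NULL, no match -> kept with NULL
  - order 4 (Keyboard): customer_id=5 -> matches Yara
  - order 5 (Camera): customer_id=1 -> matches Nate
  - order 6 (Charger): customer_id=5 -> matches Yara
  - order 7 (Monitor): customer_id=3 -> matches Hank
  - order 8 (Laptop): customer_id=1 -> matches Nate
All 8 rows appear; 1 has NULL customer.

SQL:
SELECT a.product, b.name AS customer
FROM orders a
LEFT JOIN customers b ON a.customer_id = b.id

Result:
product  | customer
---------+---------
Stapler  | Yara    
Pen      | Sam     
Lamp     | NULL    
Keyboard | Yara    
Camera   | Nate    
Charger  | Yara    
Monitor  | Hank    
Laptop   | Nate    


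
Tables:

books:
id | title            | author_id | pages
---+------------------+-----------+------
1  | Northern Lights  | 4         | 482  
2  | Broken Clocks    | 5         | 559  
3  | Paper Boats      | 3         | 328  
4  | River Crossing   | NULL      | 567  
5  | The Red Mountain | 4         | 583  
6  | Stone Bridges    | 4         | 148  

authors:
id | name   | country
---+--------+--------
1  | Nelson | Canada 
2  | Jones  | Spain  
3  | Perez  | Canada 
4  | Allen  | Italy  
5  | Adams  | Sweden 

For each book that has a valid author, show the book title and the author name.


INNER JOIN keeps only books rows whose author_id matches an id in authors. Walk through each book:
  - book 1 (Northern Lights): author_id=4 -> matches Allen
  - book 2 (Broken Clocks): author_id=5 -> matches Adams
  - book 3 (Paper Boats): author_id=3 -> matches Perez
  - book 4 (River Crossing): author_id=NULL, no match -> dropped
  - book 5 (The Red Mountain): author_id=4 -> matches Allen
  - book 6 (Stone Bridges): author_id=4 -> matches Allen
So 1 of 6 rows is dropped.

SQL:
SELECT a.title, b.name AS author
FROM books a
INNER JOIN authors b ON a.author_id = b.id

Result:
title            | author
-----------------+-------
Northern Lights  | Allen 
Broken Clocks    | Adams 
Paper Boats      | Perez 
The Red Mountain | Allen 
Stone Bridges    | Allen 


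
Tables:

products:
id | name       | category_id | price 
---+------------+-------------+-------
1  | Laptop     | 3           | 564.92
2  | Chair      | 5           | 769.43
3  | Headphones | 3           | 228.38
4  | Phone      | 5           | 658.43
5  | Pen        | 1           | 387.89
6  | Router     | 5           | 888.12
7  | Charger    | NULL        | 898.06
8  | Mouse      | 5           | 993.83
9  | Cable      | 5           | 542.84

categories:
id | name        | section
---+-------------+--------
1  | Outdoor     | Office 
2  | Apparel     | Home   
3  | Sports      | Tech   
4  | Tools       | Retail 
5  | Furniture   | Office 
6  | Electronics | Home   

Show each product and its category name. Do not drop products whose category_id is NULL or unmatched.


LEFT JOIN keeps every row from products (the left table); where category_id has no match in categories, the category columns become NULL. Walk through each product:
  - product 1 (Laptop): category_id=3 -> matches Sports
  - product 2 (Chair): category_id=5 -> matches Furniture
  - product 3 (Headphones): category_id=3 -> matches Sports
  - product 4 (Phone): category_id=5 -> matches Furniture
  - product 5 (Pen): category_id=1 -> matches Outdoor
  - product 6 (Router): category_id=5 -> matches Furniture
  - product 7 (Charger): category_id=NULL, no match -> kept with NULL
  - product 8 (Mouse): category_id=5 -> matches Furniture
  - product 9 (Cable): category_id=5 -> matches Furniture
All 9 rows appear; 1 has NULL category.

SQL:
SELECT a.name, b.name AS category
FROM products a
LEFT JOIN categories b ON a.category_id = b.id

Result:
name       | category 
-----------+----------
Laptop     | Sports   
Chair      | Furniture
Headphones | Sports   
Phone      | Furniture
Pen        | Outdoor  
Router     | Furniture
Charger    | NULL     
Mouse      | Furniture
Cable      | Furniture


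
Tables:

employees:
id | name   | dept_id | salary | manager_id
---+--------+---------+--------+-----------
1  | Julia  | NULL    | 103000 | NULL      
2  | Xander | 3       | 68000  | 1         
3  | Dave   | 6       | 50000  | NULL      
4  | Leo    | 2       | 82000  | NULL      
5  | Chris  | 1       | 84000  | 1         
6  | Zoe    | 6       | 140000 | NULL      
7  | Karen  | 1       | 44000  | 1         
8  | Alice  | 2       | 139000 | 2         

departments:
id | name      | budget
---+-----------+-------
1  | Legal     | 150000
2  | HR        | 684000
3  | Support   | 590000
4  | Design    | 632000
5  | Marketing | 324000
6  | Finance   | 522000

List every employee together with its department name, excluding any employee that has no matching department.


INNER JOIN keeps only employees rows whose dept_id matches an id in departments. Walk through each employee:
  - employee 1 (Julia): dept_id=NULL, no match -> dropped
  - employee 2 (Xander): dept_id=3 -> matches Support
  - employee 3 (Dave): dept_id=6 -> matches Finance
  - employee 4 (Leo): dept_id=2 -> matches HR
  - employee 5 (Chris): dept_id=1 -> matches Legal
  - employee 6 (Zoe): dept_id=6 -> matches Finance
  - employee 7 (Karen): dept_id=1 -> matches Legal
  - employee 8 (Alice): dept_id=2 -> matches HR
So 1 of 8 rows is dropped.

SQL:
SELECT a.name, b.name AS department
FROM employees a
INNER JOIN departments b ON a.dept_id = b.id

Result:
name   | department
-------+-----------
Xander | Support   
Dave   | Finance   
Leo    | HR        
Chris  | Legal     
Zoe    | Finance   
Karen  | Legal     
Alice  | HR        


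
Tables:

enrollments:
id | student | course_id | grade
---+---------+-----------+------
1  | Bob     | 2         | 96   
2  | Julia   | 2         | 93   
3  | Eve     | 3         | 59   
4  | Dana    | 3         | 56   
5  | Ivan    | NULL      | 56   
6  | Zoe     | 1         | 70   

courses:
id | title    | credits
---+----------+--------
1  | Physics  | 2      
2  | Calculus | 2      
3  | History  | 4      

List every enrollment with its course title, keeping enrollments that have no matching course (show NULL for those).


LEFT JOIN keeps every row from enrollments (the left table); where course_id has no match in courses, the course columns become NULL. Walk through each enrollment:
  - enrollment 1 (Bob): course_id=2 -> matches Calculus
  - enrollment 2 (Julia): course_id=2 -> matches Calculus
  - enrollment 3 (Eve): course_id=3 -> matches History
  - enrollment 4 (Dana): course_id=3 -> matches History
  - enrollment 5 (Ivan): course_id=NULL, no match -> kept with NULL
  - enrollment 6 (Zoe): course_id=1 -> matches Physics
All 6 rows appear; 1 has NULL course.

SQL:
SELECT a.student, b.title AS course
FROM enrollments a
LEFT JOIN courses b ON a.course_id = b.id

Result:
student | course  
--------+---------
Bob     | Calculus
Julia   | Calculus
Eve     | History 
Dana    | History 
Ivan    | NULL    
Zoe     | Physics 


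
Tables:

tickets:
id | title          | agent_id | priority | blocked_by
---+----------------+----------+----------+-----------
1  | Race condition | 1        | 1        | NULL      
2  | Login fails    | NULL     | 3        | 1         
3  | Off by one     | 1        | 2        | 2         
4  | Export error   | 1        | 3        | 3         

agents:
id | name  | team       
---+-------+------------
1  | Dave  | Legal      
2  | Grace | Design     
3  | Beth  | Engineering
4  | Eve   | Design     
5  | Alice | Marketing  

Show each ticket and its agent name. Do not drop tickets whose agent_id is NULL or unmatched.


LEFT JOIN keeps every row from tickets (the left table); where agent_id has no match in agents, the agent columns become NULL. Walk through each ticket:
  - ticket 1 (Race condition): agent_id=1 -> matches Dave
  - ticket 2 (Login fails): agent_id=NULL, no match -> kept with NULL
  - ticket 3 (Off by one): agent_id=1 -> matches Dave
  - ticket 4 (Export error): agent_id=1 -> matches Dave
All 4 rows appear; 1 has NULL agent.

SQL:
SELECT a.title, b.name AS agent
FROM tickets a
LEFT JOIN agents b ON a.agent_id = b.id

Result:
title          | agent
---------------+------
Race condition | Dave 
Login fails    | NULL 
Off by one     | Dave 
Export error   | Dave 


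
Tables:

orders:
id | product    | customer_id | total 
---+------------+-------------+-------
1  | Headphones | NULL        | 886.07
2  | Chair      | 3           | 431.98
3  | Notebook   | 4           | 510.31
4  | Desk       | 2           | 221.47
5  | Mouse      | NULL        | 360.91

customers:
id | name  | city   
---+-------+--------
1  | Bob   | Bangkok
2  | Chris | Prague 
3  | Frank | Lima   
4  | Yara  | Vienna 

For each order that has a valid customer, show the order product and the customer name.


INNER JOIN keeps only orders rows whose customer_id matches an id in customers. Walk through each order:
  - order 1 (Headphones): customer_id=NULL, no match -> dropped
  - order 2 (Chair): customer_id=3 -> matches Frank
  - order 3 (Notebook): customer_id=4 -> matches Yara
  - order 4 (Desk): customer_id=2 -> matches Chris
  - order 5 (Mouse): customer_id=NULL, no match -> dropped
So 2 of 5 rows are dropped.

SQL:
SELECT a.product, b.name AS customer
FROM orders a
INNER JOIN customers b ON a.customer_id = b.id

Result:
product  | customer
---------+---------
Chair    | Frank   
Notebook | Yara    
Desk     | Chris   


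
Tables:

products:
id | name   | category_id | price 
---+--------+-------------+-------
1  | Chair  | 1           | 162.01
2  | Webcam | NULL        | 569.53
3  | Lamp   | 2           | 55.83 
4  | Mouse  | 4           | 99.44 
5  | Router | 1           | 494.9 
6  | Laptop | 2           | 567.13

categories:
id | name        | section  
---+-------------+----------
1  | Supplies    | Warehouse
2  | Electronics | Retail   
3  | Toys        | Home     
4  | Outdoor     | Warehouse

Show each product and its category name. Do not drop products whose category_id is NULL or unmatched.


LEFT JOIN keeps every row from products (the left table); where category_id has no match in categories, the category columns become NULL. Walk through each product:
  - product 1 (Chair): category_id=1 -> matches Supplies
  - product 2 (Webcam): category_id=NULL, no match -> kept with NULL
  - product 3 (Lamp): category_id=2 -> matches Electronics
  - product 4 (Mouse): category_id=4 -> matches Outdoor
  - product 5 (Router): category_id=1 -> matches Supplies
  - product 6 (Laptop): category_id=2 -> matches Electronics
All 6 rows appear; 1 has NULL category.

SQL:
SELECT a.name, b.name AS category
FROM products a
LEFT JOIN categories b ON a.category_id = b.id

Result:
name   | category   
-------+------------
Chair  | Supplies   
Webcam | NULL       
Lamp   | Electronics
Mouse  | Outdoor    
Router | Supplies   
Laptop | Electronics


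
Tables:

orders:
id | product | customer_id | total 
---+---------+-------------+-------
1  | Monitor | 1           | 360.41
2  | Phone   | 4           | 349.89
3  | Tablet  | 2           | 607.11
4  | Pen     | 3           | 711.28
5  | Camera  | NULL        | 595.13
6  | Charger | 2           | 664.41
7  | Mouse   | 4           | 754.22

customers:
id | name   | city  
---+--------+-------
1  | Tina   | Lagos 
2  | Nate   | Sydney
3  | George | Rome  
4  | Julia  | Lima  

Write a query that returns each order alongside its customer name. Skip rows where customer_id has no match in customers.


INNER JOIN keeps only orders rows whose customer_id matches an id in customers. Walk through each order:
  - order 1 (Monitor): customer_id=1 -> matches Tina
  - order 2 (Phone): customer_id=4 -> matches Julia
  - order 3 (Tablet): customer_id=2 -> matches Nate
  - order 4 (Pen): customer_id=3 -> matches George
  - order 5 (Camera): customer_id=NULL, no match -> dropped
  - order 6 (Charger): customer_id=2 -> matches Nate
  - order 7 (Mouse): customer_id=4 -> matches Julia
So 1 of 7 rows is dropped.

SQL:
SELECT a.product, b.name AS customer
FROM orders a
INNER JOIN customers b ON a.customer_id = b.id

Result:
product | customer
--------+---------
Monitor | Tina    
Phone   | Julia   
Tablet  | Nate    
Pen     | George  
Charger | Nate    
Mouse   | Julia   


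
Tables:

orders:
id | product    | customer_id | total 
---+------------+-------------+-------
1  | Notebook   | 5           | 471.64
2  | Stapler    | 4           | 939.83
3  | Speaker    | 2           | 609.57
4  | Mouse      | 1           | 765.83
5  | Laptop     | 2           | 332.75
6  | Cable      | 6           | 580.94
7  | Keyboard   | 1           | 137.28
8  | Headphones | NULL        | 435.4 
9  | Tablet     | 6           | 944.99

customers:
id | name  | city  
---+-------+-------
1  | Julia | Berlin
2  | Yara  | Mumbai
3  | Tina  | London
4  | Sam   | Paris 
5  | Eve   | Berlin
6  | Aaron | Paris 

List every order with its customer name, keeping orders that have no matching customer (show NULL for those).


LEFT JOIN keeps every row from orders (the left table); where customer_id has no match in customers, the customer columns become NULL. Walk through each order:
  - order 1 (Notebook): customer_id=5 -> matches Eve
  - order 2 (Stapler): customer_id=4 -> matches Sam
  - order 3 (Speaker): customer_id=2 -> matches Yara
  - order 4 (Mouse): customer_id=1 -> matches Julia
  - order 5 (Laptop): customer_id=2 -> matches Yara
  - order 6 (Cable): customer_id=6 -> matches Aaron
  - order 7 (Keyboard): customer_id=1 -> matches Julia
  - order 8 (Headphones): customer_id=NULL, no match -> kept with NULL
  - order 9 (Tablet): customer_id=6 -> matches Aaron
All 9 rows appear; 1 has NULL customer.

SQL:
SELECT a.product, b.name AS customer
FROM orders a
LEFT JOIN customers b ON a.customer_id = b.id

Result:
product    | customer
-----------+---------
Notebook   | Eve     
Stapler    | Sam     
Speaker    | Yara    
Mouse      | Julia   
Laptop     | Yara    
Cable      | Aaron   
Keyboard   | Julia   
Headphones | NULL    
Tablet     | Aaron   


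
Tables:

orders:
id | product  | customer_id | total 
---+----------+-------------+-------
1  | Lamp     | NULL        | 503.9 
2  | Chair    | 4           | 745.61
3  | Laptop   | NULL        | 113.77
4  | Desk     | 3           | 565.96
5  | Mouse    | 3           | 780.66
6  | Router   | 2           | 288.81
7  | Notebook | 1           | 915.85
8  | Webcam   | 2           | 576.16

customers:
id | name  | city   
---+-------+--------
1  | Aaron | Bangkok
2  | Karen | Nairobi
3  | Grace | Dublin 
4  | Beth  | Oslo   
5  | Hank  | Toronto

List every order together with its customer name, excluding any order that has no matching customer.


INNER JOIN keeps only orders rows whose customer_id matches an id in customers. Walk through each order:
  - order 1 (Lamp): customer_id=NULL, no match -> dropped
  - order 2 (Chair): customer_id=4 -> matches Beth
  - order 3 (Laptop): customer_id=NULL, no match -> dropped
  - order 4 (Desk): customer_id=3 -> matches Grace
  - order 5 (Mouse): customer_id=3 -> matches Grace
  - order 6 (Router): customer_id=2 -> matches Karen
  - order 7 (Notebook): customer_id=1 -> matches Aaron
  - order 8 (Webcam): customer_id=2 -> matches Karen
So 2 of 8 rows are dropped.

SQL:
SELECT a.product, b.name AS customer
FROM orders a
INNER JOIN customers b ON a.customer_id = b.id

Result:
product  | customer
---------+---------
Chair    | Beth    
Desk     | Grace   
Mouse    | Grace   
Router   | Karen   
Notebook | Aaron   
Webcam   | Karen   


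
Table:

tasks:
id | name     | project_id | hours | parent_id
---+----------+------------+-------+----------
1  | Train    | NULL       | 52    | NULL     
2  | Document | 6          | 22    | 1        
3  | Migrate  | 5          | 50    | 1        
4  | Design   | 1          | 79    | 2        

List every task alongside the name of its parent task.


This is a self-join: tasks is joined to a second copy of itself, matching each row's parent_id to another row's id. Use LEFT JOIN so rows with parent_id=NULL are kept.
  - task 1 (Train): parent_id=NULL -> NULL
  - task 2 (Document): parent_id=1 -> Train
  - task 3 (Migrate): parent_id=1 -> Train
  - task 4 (Design): parent_id=2 -> Document

SQL:
SELECT a.name AS item, b.name AS parent
FROM tasks a
LEFT JOIN tasks b ON a.parent_id = b.id

Result:
item     | parent  
---------+---------
Train    | NULL    
Document | Train   
Migrate  | Train   
Design   | Document


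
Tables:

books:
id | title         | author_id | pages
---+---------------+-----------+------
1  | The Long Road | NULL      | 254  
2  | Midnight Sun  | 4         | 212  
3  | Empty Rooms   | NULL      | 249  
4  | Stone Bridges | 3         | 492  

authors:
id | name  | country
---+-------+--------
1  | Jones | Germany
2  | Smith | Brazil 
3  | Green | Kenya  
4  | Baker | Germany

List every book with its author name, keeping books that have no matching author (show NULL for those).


LEFT JOIN keeps every row from books (the left table); where author_id has no match in authors, the author columns become NULL. Walk through each book:
  - book 1 (The Long Road): author_id=NULL, no match -> kept with NULL
  - book 2 (Midnight Sun): author_id=4 -> matches Baker
  - book 3 (Empty Rooms): author_id=NULL, no match -> kept with NULL
  - book 4 (Stone Bridges): author_id=3 -> matches Green
All 4 rows appear; 2 have NULL author.

SQL:
SELECT a.title, b.name AS author
FROM books a
LEFT JOIN authors b ON a.author_id = b.id

Result:
title         | author
--------------+-------
The Long Road | NULL  
Midnight Sun  | Baker 
Empty Rooms   | NULL  
Stone Bridges | Green 


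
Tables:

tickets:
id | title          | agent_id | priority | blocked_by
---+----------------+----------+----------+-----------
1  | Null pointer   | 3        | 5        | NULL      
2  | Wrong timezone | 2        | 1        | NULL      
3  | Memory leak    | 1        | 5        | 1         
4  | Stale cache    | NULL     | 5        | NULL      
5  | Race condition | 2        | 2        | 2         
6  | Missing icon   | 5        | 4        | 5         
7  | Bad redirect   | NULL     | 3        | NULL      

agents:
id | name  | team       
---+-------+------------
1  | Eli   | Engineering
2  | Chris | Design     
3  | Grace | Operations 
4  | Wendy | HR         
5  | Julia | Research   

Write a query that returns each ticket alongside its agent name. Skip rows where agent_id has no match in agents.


INNER JOIN keeps only tickets rows whose agent_id matches an id in agents. Walk through each ticket:
  - ticket 1 (Null pointer): agent_id=3 -> matches Grace
  - ticket 2 (Wrong timezone): agent_id=2 -> matches Chris
  - ticket 3 (Memory leak): agent_id=1 -> matches Eli
  - ticket 4 (Stale cache): agent_id=NULL, no match -> dropped
  - ticket 5 (Race condition): agent_id=2 -> matches Chris
  - ticket 6 (Missing icon): agent_id=5 -> matches Julia
  - ticket 7 (Bad redirect): agent_id=NULL, no match -> dropped
So 2 of 7 rows are dropped.

SQL:
SELECT a.title, b.name AS agent
FROM tickets a
INNER JOIN agents b ON a.agent_id = b.id

Result:
title          | agent
---------------+------
Null pointer   | Grace
Wrong timezone | Chris
Memory leak    | Eli  
Race condition | Chris
Missing icon   | Julia


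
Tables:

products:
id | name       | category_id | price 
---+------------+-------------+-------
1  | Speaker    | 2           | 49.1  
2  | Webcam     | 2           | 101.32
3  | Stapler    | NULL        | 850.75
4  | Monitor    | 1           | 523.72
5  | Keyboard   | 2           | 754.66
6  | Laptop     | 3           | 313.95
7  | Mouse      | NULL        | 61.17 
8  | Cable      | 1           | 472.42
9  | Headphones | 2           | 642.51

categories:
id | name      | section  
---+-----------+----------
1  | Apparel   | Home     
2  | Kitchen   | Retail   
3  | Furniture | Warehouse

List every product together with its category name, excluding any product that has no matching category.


INNER JOIN keeps only products rows whose category_id matches an id in categories. Walk through each product:
  - product 1 (Speaker): category_id=2 -> matches Kitchen
  - product 2 (Webcam): category_id=2 -> matches Kitchen
  - product 3 (Stapler): category_id=NULL, no match -> dropped
  - product 4 (Monitor): category_id=1 -> matches Apparel
  - product 5 (Keyboard): category_id=2 -> matches Kitchen
  - product 6 (Laptop): category_id=3 -> matches Furniture
  - product 7 (Mouse): category_id=NULL, no match -> dropped
  - product 8 (Cable): category_id=1 -> matches Apparel
  - product 9 (Headphones): category_id=2 -> matches Kitchen
So 2 of 9 rows are dropped.

SQL:
SELECT a.name, b.name AS category
FROM products a
INNER JOIN categories b ON a.category_id = b.id

Result:
name       | category 
-----------+----------
Speaker    | Kitchen  
Webcam     | Kitchen  
Monitor    | Apparel  
Keyboard   | Kitchen  
Laptop     | Furniture
Cable      | Apparel  
Headphones | Kitchen  


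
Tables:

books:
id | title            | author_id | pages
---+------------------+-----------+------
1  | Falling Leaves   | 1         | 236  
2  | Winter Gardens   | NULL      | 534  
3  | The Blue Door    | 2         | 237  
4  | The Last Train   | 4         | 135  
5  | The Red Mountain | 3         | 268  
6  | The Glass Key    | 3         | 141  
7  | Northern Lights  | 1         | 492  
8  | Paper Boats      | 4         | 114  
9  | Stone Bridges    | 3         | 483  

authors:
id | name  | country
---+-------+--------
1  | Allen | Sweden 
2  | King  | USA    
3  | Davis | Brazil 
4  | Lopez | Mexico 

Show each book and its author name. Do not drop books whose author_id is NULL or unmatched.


LEFT JOIN keeps every row from books (the left table); where author_id has no match in authors, the author columns become NULL. Walk through each book:
  - book 1 (Falling Leaves): author_id=1 -> matches Allen
  - book 2 (Winter Gardens): author_id=NULL, no match -> kept with NULL
  - book 3 (The Blue Door): author_id=2 -> matches King
  - book 4 (The Last Train): author_id=4 -> matches Lopez
  - book 5 (The Red Mountain): author_id=3 -> matches Davis
  - book 6 (The Glass Key): author_id=3 -> matches Davis
  - book 7 (Northern Lights): author_id=1 -> matches Allen
  - book 8 (Paper Boats): author_id=4 -> matches Lopez
  - book 9 (Stone Bridges): author_id=3 -> matches Davis
All 9 rows appear; 1 has NULL author.

SQL:
SELECT a.title, b.name AS author
FROM books a
LEFT JOIN authors b ON a.author_id = b.id

Result:
title            | author
-----------------+-------
Falling Leaves   | Allen 
Winter Gardens   | NULL  
The Blue Door    | King  
The Last Train   | Lopez 
The Red Mountain | Davis 
The Glass Key    | Davis 
Northern Lights  | Allen 
Paper Boats      | Lopez 
Stone Bridges    | Davis 


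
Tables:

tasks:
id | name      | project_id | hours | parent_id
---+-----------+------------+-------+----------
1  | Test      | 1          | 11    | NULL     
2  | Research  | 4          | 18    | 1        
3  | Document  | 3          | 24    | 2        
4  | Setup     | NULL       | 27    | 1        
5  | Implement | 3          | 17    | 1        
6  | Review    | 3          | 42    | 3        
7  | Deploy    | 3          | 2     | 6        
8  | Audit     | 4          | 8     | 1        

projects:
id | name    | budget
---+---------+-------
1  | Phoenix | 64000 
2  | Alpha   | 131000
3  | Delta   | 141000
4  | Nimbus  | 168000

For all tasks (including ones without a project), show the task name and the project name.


LEFT JOIN keeps every row from tasks (the left table); where project_id has no match in projects, the project columns become NULL. Walk through each task:
  - task 1 (Test): project_id=1 -> matches Phoenix
  - task 2 (Research): project_id=4 -> matches Nimbus
  - task 3 (Document): project_id=3 -> matches Delta
  - task 4 (Setup): project_id=NULL, no match -> kept with NULL
  - task 5 (Implement): project_id=3 -> matches Delta
  - task 6 (Review): project_id=3 -> matches Delta
  - task 7 (Deploy): project_id=3 -> matches Delta
  - task 8 (Audit): project_id=4 -> matches Nimbus
All 8 rows appear; 1 has NULL project.

SQL:
SELECT a.name, b.name AS project
FROM tasks a
LEFT JOIN projects b ON a.project_id = b.id

Result:
name      | project
----------+--------
Test      | Phoenix
Research  | Nimbus 
Document  | Delta  
Setup     | NULL   
Implement | Delta  
Review    | Delta  
Deploy    | Delta  
Audit     | Nimbus 


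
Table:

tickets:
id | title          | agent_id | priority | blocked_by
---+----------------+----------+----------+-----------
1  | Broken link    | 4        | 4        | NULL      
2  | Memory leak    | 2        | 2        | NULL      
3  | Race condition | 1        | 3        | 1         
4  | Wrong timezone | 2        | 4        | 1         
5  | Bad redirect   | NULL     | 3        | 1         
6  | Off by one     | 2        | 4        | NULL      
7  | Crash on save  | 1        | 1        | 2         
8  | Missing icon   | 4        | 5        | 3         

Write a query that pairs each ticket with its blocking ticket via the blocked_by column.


This is a self-join: tickets is joined to a second copy of itself, matching each row's blocked_by to another row's id. Use LEFT JOIN so rows with blocked_by=NULL are kept.
  - ticket 1 (Broken link): blocked_by=NULL -> NULL
  - ticket 2 (Memory leak): blocked_by=NULL -> NULL
  - ticket 3 (Race condition): blocked_by=1 -> Broken link
  - ticket 4 (Wrong timezone): blocked_by=1 -> Broken link
  - ticket 5 (Bad redirect): blocked_by=1 -> Broken link
  - ticket 6 (Off by one): blocked_by=NULL -> NULL
  - ticket 7 (Crash on save): blocked_by=2 -> Memory leak
  - ticket 8 (Missing icon): blocked_by=3 -> Race condition

SQL:
SELECT a.title AS item, b.title AS blocked_by
FROM tickets a
LEFT JOIN tickets b ON a.blocked_by = b.id

Result:
item           | blocked_by    
---------------+---------------
Broken link    | NULL          
Memory leak    | NULL          
Race condition | Broken link   
Wrong timezone | Broken link   
Bad redirect   | Broken link   
Off by one     | NULL          
Crash on save  | Memory leak   
Missing icon   | Race condition


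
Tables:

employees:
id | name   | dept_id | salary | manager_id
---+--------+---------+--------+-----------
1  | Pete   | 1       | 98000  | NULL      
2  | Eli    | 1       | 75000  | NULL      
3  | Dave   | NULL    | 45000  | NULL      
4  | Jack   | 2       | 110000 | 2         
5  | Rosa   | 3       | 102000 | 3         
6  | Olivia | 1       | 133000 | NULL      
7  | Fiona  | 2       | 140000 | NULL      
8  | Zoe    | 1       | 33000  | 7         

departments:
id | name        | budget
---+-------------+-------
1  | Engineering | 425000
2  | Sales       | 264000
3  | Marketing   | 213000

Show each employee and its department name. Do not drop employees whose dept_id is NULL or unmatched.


LEFT JOIN keeps every row from employees (the left table); where dept_id has no match in departments, the department columns become NULL. Walk through each employee:
  - employee 1 (Pete): dept_id=1 -> matches Engineering
  - employee 2 (Eli): dept_id=1 -> matches Engineering
  - employee 3 (Dave): dept_id=NULL, no match -> kept with NULL
  - employee 4 (Jack): dept_id=2 -> matches Sales
  - employee 5 (Rosa): dept_id=3 -> matches Marketing
  - employee 6 (Olivia): dept_id=1 -> matches Engineering
  - employee 7 (Fiona): dept_id=2 -> matches Sales
  - employee 8 (Zoe): dept_id=1 -> matches Engineering
All 8 rows appear; 1 has NULL department.

SQL:
SELECT a.name, b.name AS department
FROM employees a
LEFT JOIN departments b ON a.dept_id = b.id

Result:
name   | department 
-------+------------
Pete   | Engineering
Eli    | Engineering
Dave   | NULL       
Jack   | Sales      
Rosa   | Marketing  
Olivia | Engineering
Fiona  | Sales      
Zoe    | Engineering


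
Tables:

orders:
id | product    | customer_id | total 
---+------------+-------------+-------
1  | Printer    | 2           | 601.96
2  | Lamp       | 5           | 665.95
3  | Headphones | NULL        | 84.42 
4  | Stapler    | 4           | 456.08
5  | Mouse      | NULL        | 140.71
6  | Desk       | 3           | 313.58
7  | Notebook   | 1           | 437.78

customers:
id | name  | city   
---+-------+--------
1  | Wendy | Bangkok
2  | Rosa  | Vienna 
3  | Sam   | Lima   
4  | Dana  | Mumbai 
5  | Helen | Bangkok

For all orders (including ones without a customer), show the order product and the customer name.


LEFT JOIN keeps every row from orders (the left table); where customer_id has no match in customers, the customer columns become NULL. Walk through each order:
  - order 1 (Printer): customer_id=2 -> matches Rosa
  - order 2 (Lamp): customer_id=5 -> matches Helen
  - order 3 (Headphones): customer_id=NULL, no match -> kept with NULL
  - order 4 (Stapler): customer_id=4 -> matches Dana
  - order 5 (Mouse): customer_id=NULL, no match -> kept with NULL
  - order 6 (Desk): customer_id=3 -> matches Sam
  - order 7 (Notebook): customer_id=1 -> matches Wendy
All 7 rows appear; 2 have NULL customer.

SQL:
SELECT a.product, b.name AS customer
FROM orders a
LEFT JOIN customers b ON a.customer_id = b.id

Result:
product    | customer
-----------+---------
Printer    | Rosa    
Lamp       | Helen   
Headphones | NULL    
Stapler    | Dana    
Mouse      | NULL    
Desk       | Sam     
Notebook   | Wendy   
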